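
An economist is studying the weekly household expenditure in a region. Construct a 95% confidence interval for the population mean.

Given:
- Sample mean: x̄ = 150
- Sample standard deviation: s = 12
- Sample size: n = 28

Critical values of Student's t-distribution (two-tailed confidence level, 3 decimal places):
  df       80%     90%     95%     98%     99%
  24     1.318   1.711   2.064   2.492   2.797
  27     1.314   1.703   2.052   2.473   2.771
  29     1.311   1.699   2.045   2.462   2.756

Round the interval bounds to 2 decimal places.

The population standard deviation σ is unknown (only the sample standard deviation s is given), so use a t-interval with df = n - 1 = 28 - 1 = 27.

For 95% confidence with df = 27, t* = 2.052 (from t-table)

Standard error: SE = s/√n = 12/√28 = 2.267787

Margin of error: E = t* × SE = 2.052 × 2.267787 = 4.6535

T-interval: x̄ ± E = 150 ± 4.6535 = (145.3465, 154.6535)

Rounded to 2 decimal places:

(145.35, 154.65)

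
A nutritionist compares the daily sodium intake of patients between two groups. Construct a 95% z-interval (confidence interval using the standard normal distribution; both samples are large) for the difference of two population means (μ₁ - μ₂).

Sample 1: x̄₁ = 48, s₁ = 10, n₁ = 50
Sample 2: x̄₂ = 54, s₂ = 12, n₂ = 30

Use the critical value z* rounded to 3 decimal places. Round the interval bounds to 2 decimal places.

Both samples are large (n₁ = 50 ≥ 30, n₂ = 30 ≥ 30), so a z-interval for the difference of means applies.

Point estimate: x̄₁ - x̄₂ = 48 - 54 = -6

Standard error: SE = √(s₁²/n₁ + s₂²/n₂)
= √(10²/50 + 12²/30)
= √(2.000000 + 4.800000)
= 2.607681

For 95% confidence, z* = 1.96 (from standard normal table)
Margin of error: E = z* × SE = 1.96 × 2.607681 = 5.1111

Z-interval: (x̄₁ - x̄₂) ± E = -6 ± 5.1111 = (-11.1111, -0.8889)

Rounded to 2 decimal places:

(-11.11, -0.89)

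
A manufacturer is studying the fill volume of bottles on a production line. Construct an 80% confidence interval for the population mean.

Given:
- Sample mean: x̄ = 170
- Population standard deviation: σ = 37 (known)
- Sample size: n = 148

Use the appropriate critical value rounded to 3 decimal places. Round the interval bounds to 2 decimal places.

The population standard deviation σ is known, so use a z-interval (standard normal critical value).

For 80% confidence, z* = 1.282 (from standard normal table)

Standard error: SE = σ/√n = 37/√148 = 3.041381

Margin of error: E = z* × SE = 1.282 × 3.041381 = 3.8991

Z-interval: x̄ ± E = 170 ± 3.8991 = (166.1009, 173.8991)

Rounded to 2 decimal places:

(166.10, 173.90)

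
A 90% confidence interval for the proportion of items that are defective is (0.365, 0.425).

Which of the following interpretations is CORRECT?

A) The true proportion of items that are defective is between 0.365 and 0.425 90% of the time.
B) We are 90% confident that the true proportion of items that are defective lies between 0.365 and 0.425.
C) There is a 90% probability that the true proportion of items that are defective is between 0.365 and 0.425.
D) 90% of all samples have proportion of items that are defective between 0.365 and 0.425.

A confidence interval represents our confidence in the procedure, not a probability statement about the parameter.

Key concept: If we repeated this sampling process many times and computed a 90% CI each time, about 90% of those intervals would contain the true population parameter.

For this specific interval (0.365, 0.425):
- Midpoint (point estimate): 0.395
- Margin of error: 0.03

The correct interpretation is the one stating confidence that the true parameter lies in the interval — option B.

B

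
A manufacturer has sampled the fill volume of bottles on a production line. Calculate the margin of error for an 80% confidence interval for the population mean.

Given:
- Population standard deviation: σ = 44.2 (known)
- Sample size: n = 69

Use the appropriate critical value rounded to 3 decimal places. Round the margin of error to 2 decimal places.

The population standard deviation σ is known, so use the z-interval margin of error formula.

For 80% confidence, z* = 1.282 (from standard normal table)

Margin of error formula for z-interval: E = z* × σ/√n

E = 1.282 × 44.2/√69
  = 1.282 × 5.321055
  = 6.8216

Rounded to 2 decimal places:

6.82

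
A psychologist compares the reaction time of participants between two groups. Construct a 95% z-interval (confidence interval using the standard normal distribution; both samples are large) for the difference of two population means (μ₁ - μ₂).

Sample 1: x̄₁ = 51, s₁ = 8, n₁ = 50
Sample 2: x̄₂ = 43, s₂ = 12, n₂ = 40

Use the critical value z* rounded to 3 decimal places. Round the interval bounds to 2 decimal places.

Both samples are large (n₁ = 50 ≥ 30, n₂ = 40 ≥ 30), so a z-interval for the difference of means applies.

Point estimate: x̄₁ - x̄₂ = 51 - 43 = 8

Standard error: SE = √(s₁²/n₁ + s₂²/n₂)
= √(8²/50 + 12²/40)
= √(1.280000 + 3.600000)
= 2.209072

For 95% confidence, z* = 1.96 (from standard normal table)
Margin of error: E = z* × SE = 1.96 × 2.209072 = 4.3298

Z-interval: (x̄₁ - x̄₂) ± E = 8 ± 4.3298 = (3.6702, 12.3298)

Rounded to 2 decimal places:

(3.67, 12.33)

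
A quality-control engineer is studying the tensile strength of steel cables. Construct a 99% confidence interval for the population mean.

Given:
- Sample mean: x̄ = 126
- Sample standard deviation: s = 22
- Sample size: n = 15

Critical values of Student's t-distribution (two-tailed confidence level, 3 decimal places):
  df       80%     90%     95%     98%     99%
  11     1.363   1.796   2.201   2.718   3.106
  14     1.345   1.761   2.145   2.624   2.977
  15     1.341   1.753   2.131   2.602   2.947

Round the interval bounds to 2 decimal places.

The population standard deviation σ is unknown (only the sample standard deviation s is given), so use a t-interval with df = n - 1 = 15 - 1 = 14.

For 99% confidence with df = 14, t* = 2.977 (from t-table)

Standard error: SE = s/√n = 22/√15 = 5.680376

Margin of error: E = t* × SE = 2.977 × 5.680376 = 16.9105

T-interval: x̄ ± E = 126 ± 16.9105 = (109.0895, 142.9105)

Rounded to 2 decimal places:

(109.09, 142.91)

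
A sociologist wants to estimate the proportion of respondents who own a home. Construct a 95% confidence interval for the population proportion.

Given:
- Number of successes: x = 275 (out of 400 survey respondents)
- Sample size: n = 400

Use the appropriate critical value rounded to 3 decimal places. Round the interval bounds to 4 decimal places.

Sample proportion: p̂ = 275/400 = 0.687500

Check conditions for normal approximation:
  np̂ = 275 ≥ 10 ✓
  n(1-p̂) = 125 ≥ 10 ✓

The sample is large enough, so use a z-interval (normal approximation) for the proportion.

For 95% confidence, z* = 1.96 (from standard normal table)

Standard error: SE = √(p̂(1-p̂)/n) = √(0.687500×0.312500/400) = 0.02317562

Margin of error: E = z* × SE = 1.96 × 0.02317562 = 0.045424

Z-interval: p̂ ± E = 0.687500 ± 0.045424 = (0.642076, 0.732924)

Rounded to 4 decimal places:

(0.6421, 0.7329)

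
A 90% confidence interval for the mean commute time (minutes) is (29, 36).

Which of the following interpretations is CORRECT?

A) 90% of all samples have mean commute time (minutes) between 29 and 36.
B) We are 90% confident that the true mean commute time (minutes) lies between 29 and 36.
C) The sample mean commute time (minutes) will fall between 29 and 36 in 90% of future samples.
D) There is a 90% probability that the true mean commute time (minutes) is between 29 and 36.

A confidence interval represents our confidence in the procedure, not a probability statement about the parameter.

Key concept: If we repeated this sampling process many times and computed a 90% CI each time, about 90% of those intervals would contain the true population parameter.

For this specific interval (29, 36):
- Midpoint (point estimate): 32.5
- Margin of error: 3.5

The correct interpretation is the one stating confidence that the true parameter lies in the interval — option B.

B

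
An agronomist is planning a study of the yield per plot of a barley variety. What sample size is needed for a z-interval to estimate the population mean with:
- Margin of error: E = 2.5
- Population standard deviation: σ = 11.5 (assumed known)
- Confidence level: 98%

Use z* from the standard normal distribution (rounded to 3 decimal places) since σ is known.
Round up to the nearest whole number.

Using z* since population σ is known (z-interval formula).

For 98% confidence, z* = 2.326 (from standard normal table)

Sample size formula for z-interval: n = (z*σ/E)²

n = (2.326 × 11.5 / 2.5)²
  = (10.699600)²
  = 114.4814

Round up to the nearest whole number: n = 115

115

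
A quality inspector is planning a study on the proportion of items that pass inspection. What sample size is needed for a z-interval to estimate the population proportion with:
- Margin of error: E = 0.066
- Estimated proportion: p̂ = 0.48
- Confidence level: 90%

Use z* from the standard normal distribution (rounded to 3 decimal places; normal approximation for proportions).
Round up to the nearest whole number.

Using z* for proportion z-interval (normal approximation).

For 90% confidence, z* = 1.645 (from standard normal table)

Sample size formula for proportion z-interval: n = z*²p̂(1-p̂)/E²

n = 1.645² × 0.48 × 0.52 / 0.066²
  = 2.706025 × 0.2496 / 0.004356
  = 155.0560

Round up to the nearest whole number: n = 156

156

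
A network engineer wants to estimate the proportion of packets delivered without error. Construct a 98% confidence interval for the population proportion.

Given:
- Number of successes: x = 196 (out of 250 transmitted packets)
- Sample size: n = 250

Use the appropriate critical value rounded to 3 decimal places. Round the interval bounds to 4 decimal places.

Sample proportion: p̂ = 196/250 = 0.784000

Check conditions for normal approximation:
  np̂ = 196 ≥ 10 ✓
  n(1-p̂) = 54 ≥ 10 ✓

The sample is large enough, so use a z-interval (normal approximation) for the proportion.

For 98% confidence, z* = 2.326 (from standard normal table)

Standard error: SE = √(p̂(1-p̂)/n) = √(0.784000×0.216000/250) = 0.02602645

Margin of error: E = z* × SE = 2.326 × 0.02602645 = 0.060538

Z-interval: p̂ ± E = 0.784000 ± 0.060538 = (0.723462, 0.844538)

Rounded to 4 decimal places:

(0.7235, 0.8445)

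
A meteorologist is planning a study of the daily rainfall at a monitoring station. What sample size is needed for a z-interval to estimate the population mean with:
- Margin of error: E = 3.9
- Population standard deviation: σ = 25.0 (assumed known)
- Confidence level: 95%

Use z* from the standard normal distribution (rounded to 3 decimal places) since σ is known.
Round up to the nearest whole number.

Using z* since population σ is known (z-interval formula).

For 95% confidence, z* = 1.96 (from standard normal table)

Sample size formula for z-interval: n = (z*σ/E)²

n = (1.96 × 25.0 / 3.9)²
  = (12.564103)²
  = 157.8567

Round up to the nearest whole number: n = 158

158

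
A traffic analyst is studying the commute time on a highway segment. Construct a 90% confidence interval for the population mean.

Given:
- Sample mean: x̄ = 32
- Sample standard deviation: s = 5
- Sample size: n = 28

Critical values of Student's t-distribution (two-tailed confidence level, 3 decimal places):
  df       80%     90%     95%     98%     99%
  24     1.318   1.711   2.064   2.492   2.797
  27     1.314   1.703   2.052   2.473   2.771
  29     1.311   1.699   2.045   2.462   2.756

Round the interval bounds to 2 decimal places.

The population standard deviation σ is unknown (only the sample standard deviation s is given), so use a t-interval with df = n - 1 = 28 - 1 = 27.

For 90% confidence with df = 27, t* = 1.703 (from t-table)

Standard error: SE = s/√n = 5/√28 = 0.944911

Margin of error: E = t* × SE = 1.703 × 0.944911 = 1.6092

T-interval: x̄ ± E = 32 ± 1.6092 = (30.3908, 33.6092)

Rounded to 2 decimal places:

(30.39, 33.61)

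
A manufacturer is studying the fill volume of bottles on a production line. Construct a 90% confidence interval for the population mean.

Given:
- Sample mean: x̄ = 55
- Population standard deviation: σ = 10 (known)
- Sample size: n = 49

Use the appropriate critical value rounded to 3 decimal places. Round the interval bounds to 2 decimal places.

The population standard deviation σ is known, so use a z-interval (standard normal critical value).

For 90% confidence, z* = 1.645 (from standard normal table)

Standard error: SE = σ/√n = 10/√49 = 1.428571

Margin of error: E = z* × SE = 1.645 × 1.428571 = 2.3500

Z-interval: x̄ ± E = 55 ± 2.3500 = (52.6500, 57.3500)

Rounded to 2 decimal places:

(52.65, 57.35)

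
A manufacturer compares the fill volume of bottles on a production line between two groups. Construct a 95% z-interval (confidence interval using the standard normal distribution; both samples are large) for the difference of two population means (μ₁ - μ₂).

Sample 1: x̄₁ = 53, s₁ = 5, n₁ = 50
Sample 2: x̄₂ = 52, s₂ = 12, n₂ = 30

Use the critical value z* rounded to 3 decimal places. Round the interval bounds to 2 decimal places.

Both samples are large (n₁ = 50 ≥ 30, n₂ = 30 ≥ 30), so a z-interval for the difference of means applies.

Point estimate: x̄₁ - x̄₂ = 53 - 52 = 1

Standard error: SE = √(s₁²/n₁ + s₂²/n₂)
= √(5²/50 + 12²/30)
= √(0.500000 + 4.800000)
= 2.302173

For 95% confidence, z* = 1.96 (from standard normal table)
Margin of error: E = z* × SE = 1.96 × 2.302173 = 4.5123

Z-interval: (x̄₁ - x̄₂) ± E = 1 ± 4.5123 = (-3.5123, 5.5123)

Rounded to 2 decimal places:

(-3.51, 5.51)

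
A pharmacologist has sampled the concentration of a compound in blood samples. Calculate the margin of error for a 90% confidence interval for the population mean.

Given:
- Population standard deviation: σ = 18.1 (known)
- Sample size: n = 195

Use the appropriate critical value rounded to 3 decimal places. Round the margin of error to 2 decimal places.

The population standard deviation σ is known, so use the z-interval margin of error formula.

For 90% confidence, z* = 1.645 (from standard normal table)

Margin of error formula for z-interval: E = z* × σ/√n

E = 1.645 × 18.1/√195
  = 1.645 × 1.296168
  = 2.1322

Rounded to 2 decimal places:

2.13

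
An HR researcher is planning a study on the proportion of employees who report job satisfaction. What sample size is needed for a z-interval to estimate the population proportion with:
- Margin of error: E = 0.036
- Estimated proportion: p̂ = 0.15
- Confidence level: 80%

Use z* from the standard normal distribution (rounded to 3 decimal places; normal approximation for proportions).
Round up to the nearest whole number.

Using z* for proportion z-interval (normal approximation).

For 80% confidence, z* = 1.282 (from standard normal table)

Sample size formula for proportion z-interval: n = z*²p̂(1-p̂)/E²

n = 1.282² × 0.15 × 0.85 / 0.036²
  = 1.643524 × 0.1275 / 0.001296
  = 161.6893

Round up to the nearest whole number: n = 162

162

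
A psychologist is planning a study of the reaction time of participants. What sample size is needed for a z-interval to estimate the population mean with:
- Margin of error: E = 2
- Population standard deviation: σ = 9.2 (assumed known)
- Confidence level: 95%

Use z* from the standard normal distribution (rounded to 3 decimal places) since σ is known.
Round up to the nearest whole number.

Using z* since population σ is known (z-interval formula).

For 95% confidence, z* = 1.96 (from standard normal table)

Sample size formula for z-interval: n = (z*σ/E)²

n = (1.96 × 9.2 / 2)²
  = (9.016000)²
  = 81.2883

Round up to the nearest whole number: n = 82

82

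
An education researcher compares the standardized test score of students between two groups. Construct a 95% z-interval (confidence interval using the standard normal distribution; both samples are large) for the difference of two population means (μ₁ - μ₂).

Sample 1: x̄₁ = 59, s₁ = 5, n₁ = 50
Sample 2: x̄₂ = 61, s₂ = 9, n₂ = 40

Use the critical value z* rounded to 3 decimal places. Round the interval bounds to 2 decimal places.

Both samples are large (n₁ = 50 ≥ 30, n₂ = 40 ≥ 30), so a z-interval for the difference of means applies.

Point estimate: x̄₁ - x̄₂ = 59 - 61 = -2

Standard error: SE = √(s₁²/n₁ + s₂²/n₂)
= √(5²/50 + 9²/40)
= √(0.500000 + 2.025000)
= 1.589025

For 95% confidence, z* = 1.96 (from standard normal table)
Margin of error: E = z* × SE = 1.96 × 1.589025 = 3.1145

Z-interval: (x̄₁ - x̄₂) ± E = -2 ± 3.1145 = (-5.1145, 1.1145)

Rounded to 2 decimal places:

(-5.11, 1.11)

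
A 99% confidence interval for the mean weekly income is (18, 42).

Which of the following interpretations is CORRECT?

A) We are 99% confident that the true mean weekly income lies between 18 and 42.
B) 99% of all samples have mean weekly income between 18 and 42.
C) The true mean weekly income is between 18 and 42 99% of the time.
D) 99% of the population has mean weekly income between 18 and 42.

A confidence interval represents our confidence in the procedure, not a probability statement about the parameter.

Key concept: If we repeated this sampling process many times and computed a 99% CI each time, about 99% of those intervals would contain the true population parameter.

For this specific interval (18, 42):
- Midpoint (point estimate): 30
- Margin of error: 12

The correct interpretation is the one stating confidence that the true parameter lies in the interval — option A.

A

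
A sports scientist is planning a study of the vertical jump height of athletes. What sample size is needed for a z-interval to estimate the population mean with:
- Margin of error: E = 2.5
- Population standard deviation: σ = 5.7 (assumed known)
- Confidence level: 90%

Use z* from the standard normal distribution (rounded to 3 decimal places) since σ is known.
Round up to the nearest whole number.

Using z* since population σ is known (z-interval formula).

For 90% confidence, z* = 1.645 (from standard normal table)

Sample size formula for z-interval: n = (z*σ/E)²

n = (1.645 × 5.7 / 2.5)²
  = (3.750600)²
  = 14.0670

Round up to the nearest whole number: n = 15

15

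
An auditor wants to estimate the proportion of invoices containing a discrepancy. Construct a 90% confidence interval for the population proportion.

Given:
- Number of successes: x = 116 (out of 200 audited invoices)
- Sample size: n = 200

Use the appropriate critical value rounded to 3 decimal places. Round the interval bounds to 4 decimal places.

Sample proportion: p̂ = 116/200 = 0.580000

Check conditions for normal approximation:
  np̂ = 116 ≥ 10 ✓
  n(1-p̂) = 84 ≥ 10 ✓

The sample is large enough, so use a z-interval (normal approximation) for the proportion.

For 90% confidence, z* = 1.645 (from standard normal table)

Standard error: SE = √(p̂(1-p̂)/n) = √(0.580000×0.420000/200) = 0.03489986

Margin of error: E = z* × SE = 1.645 × 0.03489986 = 0.057410

Z-interval: p̂ ± E = 0.580000 ± 0.057410 = (0.522590, 0.637410)

Rounded to 4 decimal places:

(0.5226, 0.6374)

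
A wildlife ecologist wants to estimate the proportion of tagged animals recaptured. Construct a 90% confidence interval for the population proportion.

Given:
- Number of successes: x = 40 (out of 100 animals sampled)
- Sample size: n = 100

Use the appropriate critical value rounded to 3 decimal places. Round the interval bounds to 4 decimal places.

Sample proportion: p̂ = 40/100 = 0.400000

Check conditions for normal approximation:
  np̂ = 40 ≥ 10 ✓
  n(1-p̂) = 60 ≥ 10 ✓

The sample is large enough, so use a z-interval (normal approximation) for the proportion.

For 90% confidence, z* = 1.645 (from standard normal table)

Standard error: SE = √(p̂(1-p̂)/n) = √(0.400000×0.600000/100) = 0.04898979

Margin of error: E = z* × SE = 1.645 × 0.04898979 = 0.080588

Z-interval: p̂ ± E = 0.400000 ± 0.080588 = (0.319412, 0.480588)

Rounded to 4 decimal places:

(0.3194, 0.4806)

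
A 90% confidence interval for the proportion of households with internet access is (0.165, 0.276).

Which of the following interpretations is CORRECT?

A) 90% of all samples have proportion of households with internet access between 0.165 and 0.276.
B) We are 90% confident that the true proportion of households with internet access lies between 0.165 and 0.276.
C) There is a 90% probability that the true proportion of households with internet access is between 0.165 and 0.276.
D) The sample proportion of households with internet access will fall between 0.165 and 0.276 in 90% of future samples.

A confidence interval represents our confidence in the procedure, not a probability statement about the parameter.

Key concept: If we repeated this sampling process many times and computed a 90% CI each time, about 90% of those intervals would contain the true population parameter.

For this specific interval (0.165, 0.276):
- Midpoint (point estimate): 0.2205
- Margin of error: 0.0555

The correct interpretation is the one stating confidence that the true parameter lies in the interval — option B.

B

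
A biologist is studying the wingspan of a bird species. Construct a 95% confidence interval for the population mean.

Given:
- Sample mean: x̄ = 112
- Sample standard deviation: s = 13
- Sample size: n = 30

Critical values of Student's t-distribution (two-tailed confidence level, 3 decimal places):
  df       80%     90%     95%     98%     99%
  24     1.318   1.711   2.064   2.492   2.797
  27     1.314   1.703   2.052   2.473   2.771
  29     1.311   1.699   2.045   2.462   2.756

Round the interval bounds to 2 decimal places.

The population standard deviation σ is unknown (only the sample standard deviation s is given), so use a t-interval with df = n - 1 = 30 - 1 = 29.

For 95% confidence with df = 29, t* = 2.045 (from t-table)

Standard error: SE = s/√n = 13/√30 = 2.373464

Margin of error: E = t* × SE = 2.045 × 2.373464 = 4.8537

T-interval: x̄ ± E = 112 ± 4.8537 = (107.1463, 116.8537)

Rounded to 2 decimal places:

(107.15, 116.85)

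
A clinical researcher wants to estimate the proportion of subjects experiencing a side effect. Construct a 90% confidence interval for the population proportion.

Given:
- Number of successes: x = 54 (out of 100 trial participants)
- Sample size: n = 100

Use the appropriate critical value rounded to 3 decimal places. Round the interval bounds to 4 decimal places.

Sample proportion: p̂ = 54/100 = 0.540000

Check conditions for normal approximation:
  np̂ = 54 ≥ 10 ✓
  n(1-p̂) = 46 ≥ 10 ✓

The sample is large enough, so use a z-interval (normal approximation) for the proportion.

For 90% confidence, z* = 1.645 (from standard normal table)

Standard error: SE = √(p̂(1-p̂)/n) = √(0.540000×0.460000/100) = 0.04983974

Margin of error: E = z* × SE = 1.645 × 0.04983974 = 0.081986

Z-interval: p̂ ± E = 0.540000 ± 0.081986 = (0.458014, 0.621986)

Rounded to 4 decimal places:

(0.4580, 0.6220)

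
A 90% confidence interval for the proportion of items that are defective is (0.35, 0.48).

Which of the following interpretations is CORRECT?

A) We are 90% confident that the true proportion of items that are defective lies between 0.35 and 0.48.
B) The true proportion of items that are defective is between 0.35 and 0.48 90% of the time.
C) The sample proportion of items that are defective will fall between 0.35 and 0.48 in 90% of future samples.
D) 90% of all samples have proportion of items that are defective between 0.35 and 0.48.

A confidence interval represents our confidence in the procedure, not a probability statement about the parameter.

Key concept: If we repeated this sampling process many times and computed a 90% CI each time, about 90% of those intervals would contain the true population parameter.

For this specific interval (0.35, 0.48):
- Midpoint (point estimate): 0.415
- Margin of error: 0.065

The correct interpretation is the one stating confidence that the true parameter lies in the interval — option A.

A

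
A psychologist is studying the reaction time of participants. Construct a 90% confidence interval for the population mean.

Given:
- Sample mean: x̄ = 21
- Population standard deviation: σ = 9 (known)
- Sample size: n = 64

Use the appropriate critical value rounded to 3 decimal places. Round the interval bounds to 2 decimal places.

The population standard deviation σ is known, so use a z-interval (standard normal critical value).

For 90% confidence, z* = 1.645 (from standard normal table)

Standard error: SE = σ/√n = 9/√64 = 1.125000

Margin of error: E = z* × SE = 1.645 × 1.125000 = 1.8506

Z-interval: x̄ ± E = 21 ± 1.8506 = (19.1494, 22.8506)

Rounded to 2 decimal places:

(19.15, 22.85)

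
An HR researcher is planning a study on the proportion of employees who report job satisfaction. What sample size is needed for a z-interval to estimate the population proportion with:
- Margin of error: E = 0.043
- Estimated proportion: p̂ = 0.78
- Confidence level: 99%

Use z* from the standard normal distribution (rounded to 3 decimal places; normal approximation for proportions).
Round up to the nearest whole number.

Using z* for proportion z-interval (normal approximation).

For 99% confidence, z* = 2.576 (from standard normal table)

Sample size formula for proportion z-interval: n = z*²p̂(1-p̂)/E²

n = 2.576² × 0.78 × 0.22 / 0.043²
  = 6.635776 × 0.1716 / 0.001849
  = 615.8460

Round up to the nearest whole number: n = 616

616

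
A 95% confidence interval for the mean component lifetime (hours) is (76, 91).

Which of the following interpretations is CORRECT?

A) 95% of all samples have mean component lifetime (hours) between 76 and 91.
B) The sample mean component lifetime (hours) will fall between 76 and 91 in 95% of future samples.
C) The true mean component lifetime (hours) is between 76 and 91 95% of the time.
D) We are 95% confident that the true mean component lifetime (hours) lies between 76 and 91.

A confidence interval represents our confidence in the procedure, not a probability statement about the parameter.

Key concept: If we repeated this sampling process many times and computed a 95% CI each time, about 95% of those intervals would contain the true population parameter.

For this specific interval (76, 91):
- Midpoint (point estimate): 83.5
- Margin of error: 7.5

The correct interpretation is the one stating confidence that the true parameter lies in the interval — option D.

D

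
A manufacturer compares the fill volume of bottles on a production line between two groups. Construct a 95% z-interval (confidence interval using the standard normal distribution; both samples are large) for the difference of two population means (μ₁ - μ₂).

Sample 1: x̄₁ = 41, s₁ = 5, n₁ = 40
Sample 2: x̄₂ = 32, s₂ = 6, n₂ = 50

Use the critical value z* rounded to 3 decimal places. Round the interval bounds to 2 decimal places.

Both samples are large (n₁ = 40 ≥ 30, n₂ = 50 ≥ 30), so a z-interval for the difference of means applies.

Point estimate: x̄₁ - x̄₂ = 41 - 32 = 9

Standard error: SE = √(s₁²/n₁ + s₂²/n₂)
= √(5²/40 + 6²/50)
= √(0.625000 + 0.720000)
= 1.159741

For 95% confidence, z* = 1.96 (from standard normal table)
Margin of error: E = z* × SE = 1.96 × 1.159741 = 2.2731

Z-interval: (x̄₁ - x̄₂) ± E = 9 ± 2.2731 = (6.7269, 11.2731)

Rounded to 2 decimal places:

(6.73, 11.27)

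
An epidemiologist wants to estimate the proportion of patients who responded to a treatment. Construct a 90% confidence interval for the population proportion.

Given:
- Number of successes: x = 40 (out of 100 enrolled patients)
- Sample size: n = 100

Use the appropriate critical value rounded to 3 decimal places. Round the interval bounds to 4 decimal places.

Sample proportion: p̂ = 40/100 = 0.400000

Check conditions for normal approximation:
  np̂ = 40 ≥ 10 ✓
  n(1-p̂) = 60 ≥ 10 ✓

The sample is large enough, so use a z-interval (normal approximation) for the proportion.

For 90% confidence, z* = 1.645 (from standard normal table)

Standard error: SE = √(p̂(1-p̂)/n) = √(0.400000×0.600000/100) = 0.04898979

Margin of error: E = z* × SE = 1.645 × 0.04898979 = 0.080588

Z-interval: p̂ ± E = 0.400000 ± 0.080588 = (0.319412, 0.480588)

Rounded to 4 decimal places:

(0.3194, 0.4806)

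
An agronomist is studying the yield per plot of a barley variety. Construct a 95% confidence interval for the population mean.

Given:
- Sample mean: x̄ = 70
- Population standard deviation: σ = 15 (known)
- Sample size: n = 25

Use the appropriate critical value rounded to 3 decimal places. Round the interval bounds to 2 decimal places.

The population standard deviation σ is known, so use a z-interval (standard normal critical value).

For 95% confidence, z* = 1.96 (from standard normal table)

Standard error: SE = σ/√n = 15/√25 = 3.000000

Margin of error: E = z* × SE = 1.96 × 3.000000 = 5.8800

Z-interval: x̄ ± E = 70 ± 5.8800 = (64.1200, 75.8800)

Rounded to 2 decimal places:

(64.12, 75.88)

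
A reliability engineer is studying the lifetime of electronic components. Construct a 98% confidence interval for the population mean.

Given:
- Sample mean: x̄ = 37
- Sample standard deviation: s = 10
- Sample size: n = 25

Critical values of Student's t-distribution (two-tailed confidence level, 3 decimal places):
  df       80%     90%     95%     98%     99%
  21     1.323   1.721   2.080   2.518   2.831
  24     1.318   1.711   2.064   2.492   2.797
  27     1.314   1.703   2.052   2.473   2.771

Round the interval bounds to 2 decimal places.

The population standard deviation σ is unknown (only the sample standard deviation s is given), so use a t-interval with df = n - 1 = 25 - 1 = 24.

For 98% confidence with df = 24, t* = 2.492 (from t-table)

Standard error: SE = s/√n = 10/√25 = 2.000000

Margin of error: E = t* × SE = 2.492 × 2.000000 = 4.9840

T-interval: x̄ ± E = 37 ± 4.9840 = (32.0160, 41.9840)

Rounded to 2 decimal places:

(32.02, 41.98)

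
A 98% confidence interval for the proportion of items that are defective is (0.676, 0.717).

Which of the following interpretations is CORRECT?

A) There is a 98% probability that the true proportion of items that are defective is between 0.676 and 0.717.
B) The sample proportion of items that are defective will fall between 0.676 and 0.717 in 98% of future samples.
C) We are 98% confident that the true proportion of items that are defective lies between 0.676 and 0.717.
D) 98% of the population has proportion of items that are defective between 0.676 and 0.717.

A confidence interval represents our confidence in the procedure, not a probability statement about the parameter.

Key concept: If we repeated this sampling process many times and computed a 98% CI each time, about 98% of those intervals would contain the true population parameter.

For this specific interval (0.676, 0.717):
- Midpoint (point estimate): 0.6965
- Margin of error: 0.0205

The correct interpretation is the one stating confidence that the true parameter lies in the interval — option C.

C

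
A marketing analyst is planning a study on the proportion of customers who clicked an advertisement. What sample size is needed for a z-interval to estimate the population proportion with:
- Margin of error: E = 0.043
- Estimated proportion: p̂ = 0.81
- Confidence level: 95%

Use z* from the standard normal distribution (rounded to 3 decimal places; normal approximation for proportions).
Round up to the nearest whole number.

Using z* for proportion z-interval (normal approximation).

For 95% confidence, z* = 1.96 (from standard normal table)

Sample size formula for proportion z-interval: n = z*²p̂(1-p̂)/E²

n = 1.96² × 0.81 × 0.19 / 0.043²
  = 3.8416 × 0.1539 / 0.001849
  = 319.7524

Round up to the nearest whole number: n = 320

320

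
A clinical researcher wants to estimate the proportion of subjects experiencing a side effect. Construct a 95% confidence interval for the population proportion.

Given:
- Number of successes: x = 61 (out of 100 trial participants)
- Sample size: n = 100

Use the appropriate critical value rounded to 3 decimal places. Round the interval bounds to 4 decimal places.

Sample proportion: p̂ = 61/100 = 0.610000

Check conditions for normal approximation:
  np̂ = 61 ≥ 10 ✓
  n(1-p̂) = 39 ≥ 10 ✓

The sample is large enough, so use a z-interval (normal approximation) for the proportion.

For 95% confidence, z* = 1.96 (from standard normal table)

Standard error: SE = √(p̂(1-p̂)/n) = √(0.610000×0.390000/100) = 0.04877499

Margin of error: E = z* × SE = 1.96 × 0.04877499 = 0.095599

Z-interval: p̂ ± E = 0.610000 ± 0.095599 = (0.514401, 0.705599)

Rounded to 4 decimal places:

(0.5144, 0.7056)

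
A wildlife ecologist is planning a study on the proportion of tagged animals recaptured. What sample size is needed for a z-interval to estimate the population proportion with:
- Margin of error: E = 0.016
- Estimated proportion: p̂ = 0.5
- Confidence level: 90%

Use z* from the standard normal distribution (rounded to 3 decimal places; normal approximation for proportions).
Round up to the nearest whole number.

Using z* for proportion z-interval (normal approximation).

For 90% confidence, z* = 1.645 (from standard normal table)

Sample size formula for proportion z-interval: n = z*²p̂(1-p̂)/E²

n = 1.645² × 0.5 × 0.5 / 0.016²
  = 2.706025 × 0.25 / 0.000256
  = 2642.6025

Round up to the nearest whole number: n = 2643

2643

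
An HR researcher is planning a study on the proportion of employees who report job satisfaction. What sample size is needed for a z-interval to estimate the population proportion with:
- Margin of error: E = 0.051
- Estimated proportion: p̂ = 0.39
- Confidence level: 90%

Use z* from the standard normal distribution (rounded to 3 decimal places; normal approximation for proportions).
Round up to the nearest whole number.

Using z* for proportion z-interval (normal approximation).

For 90% confidence, z* = 1.645 (from standard normal table)

Sample size formula for proportion z-interval: n = z*²p̂(1-p̂)/E²

n = 1.645² × 0.39 × 0.61 / 0.051²
  = 2.706025 × 0.2379 / 0.002601
  = 247.5061

Round up to the nearest whole number: n = 248

248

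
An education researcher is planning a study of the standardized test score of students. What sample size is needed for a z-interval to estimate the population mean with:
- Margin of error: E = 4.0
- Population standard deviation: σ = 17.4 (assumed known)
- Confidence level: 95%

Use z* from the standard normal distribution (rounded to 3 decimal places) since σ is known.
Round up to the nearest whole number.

Using z* since population σ is known (z-interval formula).

For 95% confidence, z* = 1.96 (from standard normal table)

Sample size formula for z-interval: n = (z*σ/E)²

n = (1.96 × 17.4 / 4.0)²
  = (8.526000)²
  = 72.6927

Round up to the nearest whole number: n = 73

73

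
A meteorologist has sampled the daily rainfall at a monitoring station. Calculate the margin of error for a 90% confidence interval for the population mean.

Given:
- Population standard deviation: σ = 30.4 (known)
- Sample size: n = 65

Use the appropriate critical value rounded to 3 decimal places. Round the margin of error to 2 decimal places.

The population standard deviation σ is known, so use the z-interval margin of error formula.

For 90% confidence, z* = 1.645 (from standard normal table)

Margin of error formula for z-interval: E = z* × σ/√n

E = 1.645 × 30.4/√65
  = 1.645 × 3.770656
  = 6.2027

Rounded to 2 decimal places:

6.20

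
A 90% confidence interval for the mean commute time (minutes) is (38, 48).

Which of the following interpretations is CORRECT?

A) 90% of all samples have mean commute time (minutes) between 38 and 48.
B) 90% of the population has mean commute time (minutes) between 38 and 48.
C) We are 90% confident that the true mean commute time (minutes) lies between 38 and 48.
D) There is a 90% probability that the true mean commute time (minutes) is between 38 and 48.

A confidence interval represents our confidence in the procedure, not a probability statement about the parameter.

Key concept: If we repeated this sampling process many times and computed a 90% CI each time, about 90% of those intervals would contain the true population parameter.

For this specific interval (38, 48):
- Midpoint (point estimate): 43
- Margin of error: 5

The correct interpretation is the one stating confidence that the true parameter lies in the interval — option C.

C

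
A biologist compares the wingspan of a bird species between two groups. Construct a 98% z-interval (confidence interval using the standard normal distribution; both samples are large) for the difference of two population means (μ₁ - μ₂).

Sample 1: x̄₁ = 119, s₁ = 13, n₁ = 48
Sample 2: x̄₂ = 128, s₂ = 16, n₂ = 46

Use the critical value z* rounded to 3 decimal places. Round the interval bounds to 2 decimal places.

Both samples are large (n₁ = 48 ≥ 30, n₂ = 46 ≥ 30), so a z-interval for the difference of means applies.

Point estimate: x̄₁ - x̄₂ = 119 - 128 = -9

Standard error: SE = √(s₁²/n₁ + s₂²/n₂)
= √(13²/48 + 16²/46)
= √(3.520833 + 5.565217)
= 3.014308

For 98% confidence, z* = 2.326 (from standard normal table)
Margin of error: E = z* × SE = 2.326 × 3.014308 = 7.0113

Z-interval: (x̄₁ - x̄₂) ± E = -9 ± 7.0113 = (-16.0113, -1.9887)

Rounded to 2 decimal places:

(-16.01, -1.99)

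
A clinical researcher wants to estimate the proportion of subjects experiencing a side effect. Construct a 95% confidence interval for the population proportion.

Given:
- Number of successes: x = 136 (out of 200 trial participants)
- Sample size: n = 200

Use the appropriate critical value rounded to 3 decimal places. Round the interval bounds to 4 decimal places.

Sample proportion: p̂ = 136/200 = 0.6800000

Check conditions for normal approximation:
  np̂ = 136 ≥ 10 ✓
  n(1-p̂) = 64 ≥ 10 ✓

The sample is large enough, so use a z-interval (normal approximation) for the proportion.

For 95% confidence, z* = 1.96 (from standard normal table)

Standard error: SE = √(p̂(1-p̂)/n) = √(0.6800000×0.3200000/200) = 0.032984845

Margin of error: E = z* × SE = 1.96 × 0.032984845 = 0.0646503

Z-interval: p̂ ± E = 0.6800000 ± 0.0646503 = (0.6153497, 0.7446503)

Rounded to 4 decimal places:

(0.6153, 0.7447)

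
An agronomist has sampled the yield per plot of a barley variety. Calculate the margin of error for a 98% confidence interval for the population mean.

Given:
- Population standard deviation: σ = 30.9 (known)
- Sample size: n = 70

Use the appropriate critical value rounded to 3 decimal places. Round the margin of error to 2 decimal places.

The population standard deviation σ is known, so use the z-interval margin of error formula.

For 98% confidence, z* = 2.326 (from standard normal table)

Margin of error formula for z-interval: E = z* × σ/√n

E = 2.326 × 30.9/√70
  = 2.326 × 3.693256
  = 8.5905

Rounded to 2 decimal places:

8.59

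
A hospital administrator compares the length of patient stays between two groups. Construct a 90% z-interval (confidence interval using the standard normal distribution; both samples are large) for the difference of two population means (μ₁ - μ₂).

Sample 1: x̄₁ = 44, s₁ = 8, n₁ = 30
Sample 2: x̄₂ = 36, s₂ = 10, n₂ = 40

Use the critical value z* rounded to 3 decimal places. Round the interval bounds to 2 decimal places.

Both samples are large (n₁ = 30 ≥ 30, n₂ = 40 ≥ 30), so a z-interval for the difference of means applies.

Point estimate: x̄₁ - x̄₂ = 44 - 36 = 8

Standard error: SE = √(s₁²/n₁ + s₂²/n₂)
= √(8²/30 + 10²/40)
= √(2.133333 + 2.500000)
= 2.152518

For 90% confidence, z* = 1.645 (from standard normal table)
Margin of error: E = z* × SE = 1.645 × 2.152518 = 3.5409

Z-interval: (x̄₁ - x̄₂) ± E = 8 ± 3.5409 = (4.4591, 11.5409)

Rounded to 2 decimal places:

(4.46, 11.54)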